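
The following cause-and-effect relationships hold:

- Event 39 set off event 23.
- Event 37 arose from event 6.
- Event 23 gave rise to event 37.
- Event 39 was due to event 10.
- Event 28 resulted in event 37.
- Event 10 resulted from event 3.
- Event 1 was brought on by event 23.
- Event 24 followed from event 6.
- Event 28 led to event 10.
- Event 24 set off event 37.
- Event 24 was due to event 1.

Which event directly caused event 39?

event 10

Upstream contributors include event 3, event 28, but only event 10 feeds directly into event 39.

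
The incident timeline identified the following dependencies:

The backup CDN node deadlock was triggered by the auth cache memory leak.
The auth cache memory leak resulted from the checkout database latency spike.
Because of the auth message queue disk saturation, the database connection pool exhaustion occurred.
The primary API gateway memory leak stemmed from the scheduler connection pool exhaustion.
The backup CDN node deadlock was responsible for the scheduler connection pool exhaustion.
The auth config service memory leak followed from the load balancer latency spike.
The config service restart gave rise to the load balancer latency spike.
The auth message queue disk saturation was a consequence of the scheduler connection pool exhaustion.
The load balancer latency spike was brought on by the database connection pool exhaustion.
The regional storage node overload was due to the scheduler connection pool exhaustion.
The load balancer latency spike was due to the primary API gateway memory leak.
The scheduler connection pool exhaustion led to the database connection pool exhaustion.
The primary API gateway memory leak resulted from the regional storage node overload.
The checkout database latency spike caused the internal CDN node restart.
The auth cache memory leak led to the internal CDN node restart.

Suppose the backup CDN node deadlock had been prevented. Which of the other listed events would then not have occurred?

the auth message queue disk saturation, the database connection pool exhaustion, the primary API gateway memory leak, the regional storage node overload, the scheduler connection pool exhaustion

Downstream of the backup CDN node deadlock: the scheduler connection pool exhaustion, the auth message queue disk saturation, the regional storage node overload, the primary API gateway memory leak, the database connection pool exhaustion, the load balancer latency spike, the auth config service memory leak.
Of those, still caused via another path: the load balancer latency spike, the auth config service memory leak.
The remainder have no surviving cause.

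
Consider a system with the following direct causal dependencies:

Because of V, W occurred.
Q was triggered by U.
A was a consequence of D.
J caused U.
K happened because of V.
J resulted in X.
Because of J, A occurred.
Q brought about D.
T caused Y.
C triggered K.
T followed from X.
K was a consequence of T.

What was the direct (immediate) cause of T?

X

Upstream contributors include J, but only X feeds directly into T.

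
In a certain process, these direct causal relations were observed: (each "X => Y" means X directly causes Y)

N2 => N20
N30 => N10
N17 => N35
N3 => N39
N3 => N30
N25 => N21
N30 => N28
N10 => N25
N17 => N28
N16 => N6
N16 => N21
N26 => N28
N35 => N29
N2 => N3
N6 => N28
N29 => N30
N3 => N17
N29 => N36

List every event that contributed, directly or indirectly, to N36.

Immediate cause of N36: N29.
Further upstream: N2, N3, N17, N35.

N17, N2, N29, N3, N35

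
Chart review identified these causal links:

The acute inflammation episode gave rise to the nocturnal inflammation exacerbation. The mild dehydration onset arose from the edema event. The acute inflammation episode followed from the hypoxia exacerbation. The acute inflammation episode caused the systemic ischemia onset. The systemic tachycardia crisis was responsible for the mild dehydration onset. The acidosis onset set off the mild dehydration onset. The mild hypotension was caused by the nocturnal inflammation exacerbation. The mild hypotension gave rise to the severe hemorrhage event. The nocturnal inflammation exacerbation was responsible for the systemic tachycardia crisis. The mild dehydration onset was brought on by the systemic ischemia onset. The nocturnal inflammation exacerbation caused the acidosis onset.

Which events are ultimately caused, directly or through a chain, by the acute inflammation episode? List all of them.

Direct effects: the nocturnal inflammation exacerbation, the systemic ischemia onset.
2 steps out: the mild hypotension, the systemic tachycardia crisis, the acidosis onset, the mild dehydration onset.
3 steps out: the severe hemorrhage event.
Not reachable from it: the hypoxia exacerbation, the edema event.

the acidosis onset, the mild dehydration onset, the mild hypotension, the nocturnal inflammation exacerbation, the severe hemorrhage event, the systemic ischemia onset, the systemic tachycardia crisis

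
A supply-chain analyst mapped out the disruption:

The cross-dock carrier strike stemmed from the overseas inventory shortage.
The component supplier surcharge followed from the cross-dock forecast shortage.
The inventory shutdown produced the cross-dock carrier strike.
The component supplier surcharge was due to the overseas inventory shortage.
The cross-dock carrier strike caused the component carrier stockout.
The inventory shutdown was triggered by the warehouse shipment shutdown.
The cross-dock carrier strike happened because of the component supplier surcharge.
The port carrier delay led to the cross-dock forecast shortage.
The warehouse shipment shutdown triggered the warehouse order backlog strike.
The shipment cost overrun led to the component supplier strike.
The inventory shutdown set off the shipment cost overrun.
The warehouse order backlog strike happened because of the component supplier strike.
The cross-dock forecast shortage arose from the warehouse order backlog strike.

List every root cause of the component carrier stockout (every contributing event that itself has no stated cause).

the overseas inventory shortage, the port carrier delay, the warehouse shipment shutdown

Tracing upstream from the component carrier stockout: the component carrier stockout ← the cross-dock carrier strike ← the inventory shutdown ← the warehouse shipment shutdown.
A separate upstream branch: the component carrier stockout ← the cross-dock carrier strike ← the component supplier surcharge ← the cross-dock forecast shortage ← the port carrier delay.
A separate upstream branch: the component carrier stockout ← the cross-dock carrier strike ← the overseas inventory shortage.
Each of those chain origins has no stated cause.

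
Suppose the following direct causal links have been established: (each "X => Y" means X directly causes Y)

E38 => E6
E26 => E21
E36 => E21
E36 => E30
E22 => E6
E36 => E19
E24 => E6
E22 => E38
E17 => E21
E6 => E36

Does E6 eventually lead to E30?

Yes

There is a causal chain: E6 → E36 → E30.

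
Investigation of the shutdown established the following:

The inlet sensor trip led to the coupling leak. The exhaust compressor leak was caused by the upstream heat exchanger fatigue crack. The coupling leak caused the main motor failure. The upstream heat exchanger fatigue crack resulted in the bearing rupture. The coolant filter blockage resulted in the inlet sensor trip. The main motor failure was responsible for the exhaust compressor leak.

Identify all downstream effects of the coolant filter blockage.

Direct effects: the inlet sensor trip.
2 steps out: the coupling leak.
3 steps out: the main motor failure.
4 steps out: the exhaust compressor leak.
Not reachable from it: the upstream heat exchanger fatigue crack, the bearing rupture.

the coupling leak, the exhaust compressor leak, the inlet sensor trip, the main motor failure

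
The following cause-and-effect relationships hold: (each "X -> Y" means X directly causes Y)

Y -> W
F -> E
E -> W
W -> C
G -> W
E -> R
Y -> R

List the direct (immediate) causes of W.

E, G, Y

Upstream contributors include F, but only E, G, Y feed directly into W.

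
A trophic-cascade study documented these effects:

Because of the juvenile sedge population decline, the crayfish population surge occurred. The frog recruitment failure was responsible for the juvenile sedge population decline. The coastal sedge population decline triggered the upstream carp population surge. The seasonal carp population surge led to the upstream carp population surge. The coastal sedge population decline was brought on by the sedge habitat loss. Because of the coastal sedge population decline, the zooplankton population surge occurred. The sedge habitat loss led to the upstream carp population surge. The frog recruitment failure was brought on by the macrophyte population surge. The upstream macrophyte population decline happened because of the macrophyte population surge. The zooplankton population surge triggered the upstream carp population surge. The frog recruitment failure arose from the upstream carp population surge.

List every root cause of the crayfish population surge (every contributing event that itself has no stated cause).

Tracing upstream from the crayfish population surge: the crayfish population surge ← the juvenile sedge population decline ← the frog recruitment failure ← the upstream carp population surge ← the sedge habitat loss.
A separate upstream branch: the crayfish population surge ← the juvenile sedge population decline ← the frog recruitment failure ← the upstream carp population surge ← the seasonal carp population surge.
A separate upstream branch: the crayfish population surge ← the juvenile sedge population decline ← the frog recruitment failure ← the macrophyte population surge.
Each of those chain origins has no stated cause.

the macrophyte population surge, the seasonal carp population surge, the sedge habitat loss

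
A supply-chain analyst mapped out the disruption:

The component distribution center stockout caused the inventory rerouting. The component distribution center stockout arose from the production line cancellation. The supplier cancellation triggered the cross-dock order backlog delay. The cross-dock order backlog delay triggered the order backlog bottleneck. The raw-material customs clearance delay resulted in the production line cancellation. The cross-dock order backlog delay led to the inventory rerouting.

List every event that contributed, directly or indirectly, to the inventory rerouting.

the component distribution center stockout, the cross-dock order backlog delay, the production line cancellation, the raw-material customs clearance delay, the supplier cancellation

Immediate causes of the inventory rerouting: the cross-dock order backlog delay, the component distribution center stockout.
Further upstream: the supplier cancellation, the raw-material customs clearance delay, the production line cancellation.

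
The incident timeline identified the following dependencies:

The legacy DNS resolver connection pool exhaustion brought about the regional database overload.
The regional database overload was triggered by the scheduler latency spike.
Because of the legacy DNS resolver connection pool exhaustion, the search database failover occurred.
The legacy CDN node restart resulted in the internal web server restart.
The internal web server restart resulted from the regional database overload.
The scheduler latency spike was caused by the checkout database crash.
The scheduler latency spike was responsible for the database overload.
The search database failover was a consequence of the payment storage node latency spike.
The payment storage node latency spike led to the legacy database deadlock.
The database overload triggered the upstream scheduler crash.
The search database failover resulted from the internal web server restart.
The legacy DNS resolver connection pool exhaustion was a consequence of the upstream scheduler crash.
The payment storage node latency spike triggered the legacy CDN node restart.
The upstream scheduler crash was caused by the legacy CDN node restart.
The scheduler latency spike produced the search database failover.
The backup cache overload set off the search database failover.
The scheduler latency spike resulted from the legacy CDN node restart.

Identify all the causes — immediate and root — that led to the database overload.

the checkout database crash, the legacy CDN node restart, the payment storage node latency spike, the scheduler latency spike

Immediate cause of the database overload: the scheduler latency spike.
Further upstream: the payment storage node latency spike, the legacy CDN node restart, the checkout database crash.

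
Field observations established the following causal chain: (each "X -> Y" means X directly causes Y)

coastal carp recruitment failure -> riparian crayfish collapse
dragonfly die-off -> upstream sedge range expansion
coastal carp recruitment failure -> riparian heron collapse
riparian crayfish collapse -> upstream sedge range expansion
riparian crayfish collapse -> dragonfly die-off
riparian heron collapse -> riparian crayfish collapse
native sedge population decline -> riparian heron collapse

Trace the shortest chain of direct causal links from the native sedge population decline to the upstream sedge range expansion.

the native sedge population decline → the riparian heron collapse → the riparian crayfish collapse → the upstream sedge range expansion

the native sedge population decline → the riparian heron collapse
the riparian heron collapse → the riparian crayfish collapse
the riparian crayfish collapse → the upstream sedge range expansion
Length: 3 steps.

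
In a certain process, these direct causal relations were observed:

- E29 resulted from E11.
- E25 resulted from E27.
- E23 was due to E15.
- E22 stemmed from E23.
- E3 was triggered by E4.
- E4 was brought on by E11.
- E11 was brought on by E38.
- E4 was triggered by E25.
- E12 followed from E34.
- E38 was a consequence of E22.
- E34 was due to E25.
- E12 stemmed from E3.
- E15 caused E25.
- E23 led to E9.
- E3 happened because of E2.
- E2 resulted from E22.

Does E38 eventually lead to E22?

E38 leads to E11, E29, E4, E3, E12; E22 is not among them.

No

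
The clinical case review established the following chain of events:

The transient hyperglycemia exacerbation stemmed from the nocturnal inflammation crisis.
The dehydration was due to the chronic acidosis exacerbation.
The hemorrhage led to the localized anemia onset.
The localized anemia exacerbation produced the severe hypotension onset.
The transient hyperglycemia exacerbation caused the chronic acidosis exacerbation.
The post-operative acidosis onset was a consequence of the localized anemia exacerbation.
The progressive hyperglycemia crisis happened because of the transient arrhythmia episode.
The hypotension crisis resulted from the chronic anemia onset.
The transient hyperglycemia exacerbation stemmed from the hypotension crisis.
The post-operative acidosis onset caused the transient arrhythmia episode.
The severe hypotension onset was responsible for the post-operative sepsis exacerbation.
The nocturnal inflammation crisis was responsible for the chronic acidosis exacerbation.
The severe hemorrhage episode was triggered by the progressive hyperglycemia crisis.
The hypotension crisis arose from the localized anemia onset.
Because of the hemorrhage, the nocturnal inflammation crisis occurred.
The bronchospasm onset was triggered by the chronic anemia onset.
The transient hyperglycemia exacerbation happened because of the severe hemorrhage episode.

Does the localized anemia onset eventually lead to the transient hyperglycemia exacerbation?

There is a causal chain: the localized anemia onset → the hypotension crisis → the transient hyperglycemia exacerbation.

Yes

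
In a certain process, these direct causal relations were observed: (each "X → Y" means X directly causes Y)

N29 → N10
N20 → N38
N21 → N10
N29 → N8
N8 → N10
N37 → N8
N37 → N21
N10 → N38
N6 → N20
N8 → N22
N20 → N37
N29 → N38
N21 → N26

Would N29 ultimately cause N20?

N29 leads to N8, N10, N22, N38; N20 is not among them.

No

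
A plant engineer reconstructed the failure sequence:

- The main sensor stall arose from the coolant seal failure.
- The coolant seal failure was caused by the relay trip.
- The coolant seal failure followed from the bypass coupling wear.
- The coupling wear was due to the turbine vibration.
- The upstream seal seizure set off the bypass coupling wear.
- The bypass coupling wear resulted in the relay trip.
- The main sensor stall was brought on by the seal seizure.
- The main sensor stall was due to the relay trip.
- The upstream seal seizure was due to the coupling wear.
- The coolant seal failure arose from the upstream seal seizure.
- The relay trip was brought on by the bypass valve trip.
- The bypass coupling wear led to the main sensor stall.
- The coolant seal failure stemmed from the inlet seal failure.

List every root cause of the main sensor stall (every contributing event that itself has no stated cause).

Tracing upstream from the main sensor stall: the main sensor stall ← the seal seizure.
A separate upstream branch: the main sensor stall ← the bypass coupling wear ← the upstream seal seizure ← the coupling wear ← the turbine vibration.
A separate upstream branch: the main sensor stall ← the coolant seal failure ← the inlet seal failure.
A separate upstream branch: the main sensor stall ← the relay trip ← the bypass valve trip.
Each of those chain origins has no stated cause.

the bypass valve trip, the inlet seal failure, the seal seizure, the turbine vibration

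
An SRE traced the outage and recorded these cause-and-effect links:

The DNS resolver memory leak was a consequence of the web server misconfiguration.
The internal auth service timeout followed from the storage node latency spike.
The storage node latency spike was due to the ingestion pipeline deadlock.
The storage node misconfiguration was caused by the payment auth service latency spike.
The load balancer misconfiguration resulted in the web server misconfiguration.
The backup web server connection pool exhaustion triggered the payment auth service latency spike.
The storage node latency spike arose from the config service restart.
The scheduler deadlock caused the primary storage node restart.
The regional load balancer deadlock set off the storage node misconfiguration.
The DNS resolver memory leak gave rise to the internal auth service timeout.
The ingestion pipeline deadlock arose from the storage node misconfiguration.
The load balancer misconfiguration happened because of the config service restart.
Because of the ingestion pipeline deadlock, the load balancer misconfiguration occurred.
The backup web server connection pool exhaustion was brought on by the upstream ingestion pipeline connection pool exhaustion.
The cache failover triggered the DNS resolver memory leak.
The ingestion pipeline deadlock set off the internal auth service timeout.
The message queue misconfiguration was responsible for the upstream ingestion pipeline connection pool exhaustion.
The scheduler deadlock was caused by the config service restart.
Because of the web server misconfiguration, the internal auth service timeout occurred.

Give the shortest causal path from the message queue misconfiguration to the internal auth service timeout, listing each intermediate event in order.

the message queue misconfiguration → the upstream ingestion pipeline connection pool exhaustion → the backup web server connection pool exhaustion → the payment auth service latency spike → the storage node misconfiguration → the ingestion pipeline deadlock → the internal auth service timeout

the message queue misconfiguration → the upstream ingestion pipeline connection pool exhaustion
the upstream ingestion pipeline connection pool exhaustion → the backup web server connection pool exhaustion
the backup web server connection pool exhaustion → the payment auth service latency spike
the payment auth service latency spike → the storage node misconfiguration
the storage node misconfiguration → the ingestion pipeline deadlock
the ingestion pipeline deadlock → the internal auth service timeout
Length: 6 steps.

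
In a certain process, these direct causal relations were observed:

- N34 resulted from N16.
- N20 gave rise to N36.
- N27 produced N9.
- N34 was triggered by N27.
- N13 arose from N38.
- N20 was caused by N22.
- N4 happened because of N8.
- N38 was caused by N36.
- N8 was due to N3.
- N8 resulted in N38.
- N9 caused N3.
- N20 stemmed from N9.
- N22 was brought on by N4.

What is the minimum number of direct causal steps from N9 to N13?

4

Shortest chain: N9 → N3 → N8 → N38 → N13.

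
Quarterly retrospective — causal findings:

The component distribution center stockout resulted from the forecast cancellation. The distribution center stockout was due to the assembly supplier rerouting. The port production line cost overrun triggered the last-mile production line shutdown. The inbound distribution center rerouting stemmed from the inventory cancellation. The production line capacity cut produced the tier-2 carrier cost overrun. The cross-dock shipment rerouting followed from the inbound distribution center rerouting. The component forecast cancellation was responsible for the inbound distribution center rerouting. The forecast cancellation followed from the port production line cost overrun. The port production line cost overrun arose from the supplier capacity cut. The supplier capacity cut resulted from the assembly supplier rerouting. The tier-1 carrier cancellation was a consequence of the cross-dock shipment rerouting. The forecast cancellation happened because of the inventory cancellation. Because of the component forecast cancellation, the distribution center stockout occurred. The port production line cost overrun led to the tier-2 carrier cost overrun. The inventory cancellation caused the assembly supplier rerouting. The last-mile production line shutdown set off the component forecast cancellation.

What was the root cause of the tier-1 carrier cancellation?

the inventory cancellation

Tracing upstream from the tier-1 carrier cancellation: the tier-1 carrier cancellation ← the cross-dock shipment rerouting ← the inbound distribution center rerouting ← the inventory cancellation.
The inventory cancellation has no stated cause, so it is the root.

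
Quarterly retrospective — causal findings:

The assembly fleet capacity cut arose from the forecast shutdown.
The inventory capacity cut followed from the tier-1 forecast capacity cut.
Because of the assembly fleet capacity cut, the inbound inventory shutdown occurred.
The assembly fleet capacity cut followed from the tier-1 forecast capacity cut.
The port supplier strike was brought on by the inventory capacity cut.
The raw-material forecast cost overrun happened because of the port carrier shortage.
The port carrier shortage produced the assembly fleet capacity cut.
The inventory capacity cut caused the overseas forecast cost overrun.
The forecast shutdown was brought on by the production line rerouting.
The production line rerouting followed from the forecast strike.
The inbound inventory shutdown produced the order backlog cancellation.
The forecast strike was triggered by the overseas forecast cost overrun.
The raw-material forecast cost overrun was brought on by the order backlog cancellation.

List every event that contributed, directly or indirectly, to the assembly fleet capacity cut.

Immediate causes of the assembly fleet capacity cut: the tier-1 forecast capacity cut, the port carrier shortage, the forecast shutdown.
Further upstream: the inventory capacity cut, the overseas forecast cost overrun, the forecast strike, the production line rerouting.

the forecast shutdown, the forecast strike, the inventory capacity cut, the overseas forecast cost overrun, the port carrier shortage, the production line rerouting, the tier-1 forecast capacity cut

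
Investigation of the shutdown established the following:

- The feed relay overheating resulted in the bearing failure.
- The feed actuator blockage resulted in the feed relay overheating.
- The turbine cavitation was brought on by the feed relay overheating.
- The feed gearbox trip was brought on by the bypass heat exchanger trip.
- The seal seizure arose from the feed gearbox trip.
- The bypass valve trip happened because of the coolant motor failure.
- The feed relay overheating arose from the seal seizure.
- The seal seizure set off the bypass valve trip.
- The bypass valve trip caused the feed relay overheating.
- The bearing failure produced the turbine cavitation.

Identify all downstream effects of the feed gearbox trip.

Direct effects: the seal seizure.
2 steps out: the bypass valve trip, the feed relay overheating.
3 steps out: the bearing failure, the turbine cavitation.
Not reachable from it: the bypass heat exchanger trip, the coolant motor failure, the feed actuator blockage.

the bearing failure, the bypass valve trip, the feed relay overheating, the seal seizure, the turbine cavitation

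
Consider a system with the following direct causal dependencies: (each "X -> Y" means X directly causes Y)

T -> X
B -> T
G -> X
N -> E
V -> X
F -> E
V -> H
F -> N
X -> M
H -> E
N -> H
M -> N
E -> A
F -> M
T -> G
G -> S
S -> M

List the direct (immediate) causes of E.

F, H, N

Upstream contributors include B, V, T, G, S, X, M, but only F, H, N feed directly into E.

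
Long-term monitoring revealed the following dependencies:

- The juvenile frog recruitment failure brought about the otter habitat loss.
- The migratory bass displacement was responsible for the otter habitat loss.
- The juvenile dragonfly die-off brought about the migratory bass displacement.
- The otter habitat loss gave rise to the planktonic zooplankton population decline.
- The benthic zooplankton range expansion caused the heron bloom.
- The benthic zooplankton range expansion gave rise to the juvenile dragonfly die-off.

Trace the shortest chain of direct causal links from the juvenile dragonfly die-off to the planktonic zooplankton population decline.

the juvenile dragonfly die-off → the migratory bass displacement
the migratory bass displacement → the otter habitat loss
the otter habitat loss → the planktonic zooplankton population decline
Length: 3 steps.

the juvenile dragonfly die-off → the migratory bass displacement → the otter habitat loss → the planktonic zooplankton population decline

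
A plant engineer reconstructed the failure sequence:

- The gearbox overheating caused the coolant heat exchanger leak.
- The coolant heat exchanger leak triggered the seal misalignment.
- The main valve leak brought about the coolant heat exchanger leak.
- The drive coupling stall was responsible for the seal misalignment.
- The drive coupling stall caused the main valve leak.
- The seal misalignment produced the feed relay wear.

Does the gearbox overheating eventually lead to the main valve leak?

No

The gearbox overheating leads to the coolant heat exchanger leak, the seal misalignment, the feed relay wear; the main valve leak is not among them.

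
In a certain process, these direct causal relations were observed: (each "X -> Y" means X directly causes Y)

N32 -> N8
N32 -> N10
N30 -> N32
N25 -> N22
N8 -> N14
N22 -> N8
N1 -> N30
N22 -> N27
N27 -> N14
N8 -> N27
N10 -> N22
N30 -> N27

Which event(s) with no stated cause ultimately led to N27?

Tracing upstream from N27: N27 ← N30 ← N1.
A separate upstream branch: N27 ← N22 ← N25.
Each of those chain origins has no stated cause.

N1, N25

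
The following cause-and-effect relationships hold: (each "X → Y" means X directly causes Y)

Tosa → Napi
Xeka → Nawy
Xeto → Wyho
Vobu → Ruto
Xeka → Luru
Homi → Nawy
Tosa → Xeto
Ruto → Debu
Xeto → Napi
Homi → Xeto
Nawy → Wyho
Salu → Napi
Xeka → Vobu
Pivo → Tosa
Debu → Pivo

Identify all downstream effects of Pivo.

Direct effects: Tosa.
2 steps out: Xeto, Napi.
3 steps out: Wyho.
Not reachable from it: Xeka, Homi, Nawy, Luru, Vobu, Ruto, Salu, Debu.

Napi, Tosa, Wyho, Xeto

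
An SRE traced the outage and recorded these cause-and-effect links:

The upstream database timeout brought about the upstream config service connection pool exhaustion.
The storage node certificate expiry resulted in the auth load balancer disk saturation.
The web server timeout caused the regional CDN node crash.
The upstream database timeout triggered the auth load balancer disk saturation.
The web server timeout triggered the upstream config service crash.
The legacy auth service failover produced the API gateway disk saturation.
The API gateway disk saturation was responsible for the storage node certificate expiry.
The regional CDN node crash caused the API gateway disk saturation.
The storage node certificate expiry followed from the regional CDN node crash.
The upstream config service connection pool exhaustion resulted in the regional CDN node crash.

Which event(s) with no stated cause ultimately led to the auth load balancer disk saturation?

Tracing upstream from the auth load balancer disk saturation: the auth load balancer disk saturation ← the storage node certificate expiry ← the API gateway disk saturation ← the legacy auth service failover.
A separate upstream branch: the auth load balancer disk saturation ← the upstream database timeout.
A separate upstream branch: the auth load balancer disk saturation ← the storage node certificate expiry ← the regional CDN node crash ← the web server timeout.
Each of those chain origins has no stated cause.

the legacy auth service failover, the upstream database timeout, the web server timeout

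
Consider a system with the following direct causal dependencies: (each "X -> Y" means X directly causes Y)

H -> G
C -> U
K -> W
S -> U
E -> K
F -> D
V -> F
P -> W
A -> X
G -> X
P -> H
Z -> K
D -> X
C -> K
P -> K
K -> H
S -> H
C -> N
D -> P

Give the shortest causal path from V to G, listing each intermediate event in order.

V → F → D → P → H → G

V → F
F → D
D → P
P → H
H → G
Length: 5 steps.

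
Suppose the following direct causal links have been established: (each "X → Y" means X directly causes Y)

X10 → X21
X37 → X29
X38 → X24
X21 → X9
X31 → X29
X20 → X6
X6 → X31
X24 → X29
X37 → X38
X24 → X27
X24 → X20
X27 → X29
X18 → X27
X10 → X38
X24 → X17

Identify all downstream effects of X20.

X29, X31, X6

Direct effects: X6.
2 steps out: X31.
3 steps out: X29.
Not reachable from it: X10, X37, X38, X24, X21, X9, X17, X18, X27.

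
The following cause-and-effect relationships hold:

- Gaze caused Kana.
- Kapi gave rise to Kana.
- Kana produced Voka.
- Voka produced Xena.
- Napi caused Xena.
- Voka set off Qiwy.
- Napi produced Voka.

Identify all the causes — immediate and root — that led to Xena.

Gaze, Kana, Kapi, Napi, Voka

Immediate causes of Xena: Napi, Voka.
Further upstream: Kapi, Gaze, Kana.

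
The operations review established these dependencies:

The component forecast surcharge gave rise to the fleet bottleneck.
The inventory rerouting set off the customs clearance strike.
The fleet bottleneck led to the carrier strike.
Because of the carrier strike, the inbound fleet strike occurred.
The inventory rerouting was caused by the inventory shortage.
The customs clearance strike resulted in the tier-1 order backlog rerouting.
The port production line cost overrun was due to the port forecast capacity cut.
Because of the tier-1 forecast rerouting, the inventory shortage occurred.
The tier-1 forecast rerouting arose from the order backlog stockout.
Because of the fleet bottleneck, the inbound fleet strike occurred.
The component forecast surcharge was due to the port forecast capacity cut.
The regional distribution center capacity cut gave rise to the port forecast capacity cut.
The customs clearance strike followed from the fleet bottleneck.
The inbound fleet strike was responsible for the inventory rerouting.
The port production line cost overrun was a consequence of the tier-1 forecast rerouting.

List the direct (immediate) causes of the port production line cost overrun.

the port forecast capacity cut, the tier-1 forecast rerouting

Upstream contributors include the regional distribution center capacity cut, the order backlog stockout, but only the port forecast capacity cut, the tier-1 forecast rerouting feed directly into the port production line cost overrun.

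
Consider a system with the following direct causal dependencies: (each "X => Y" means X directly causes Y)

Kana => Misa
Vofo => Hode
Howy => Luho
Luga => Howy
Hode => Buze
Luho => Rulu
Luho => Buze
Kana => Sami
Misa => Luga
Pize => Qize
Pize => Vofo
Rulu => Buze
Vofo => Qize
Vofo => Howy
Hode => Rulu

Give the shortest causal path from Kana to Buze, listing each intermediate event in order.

Kana → Misa → Luga → Howy → Luho → Buze

Kana → Misa
Misa → Luga
Luga → Howy
Howy → Luho
Luho → Buze
Length: 5 steps.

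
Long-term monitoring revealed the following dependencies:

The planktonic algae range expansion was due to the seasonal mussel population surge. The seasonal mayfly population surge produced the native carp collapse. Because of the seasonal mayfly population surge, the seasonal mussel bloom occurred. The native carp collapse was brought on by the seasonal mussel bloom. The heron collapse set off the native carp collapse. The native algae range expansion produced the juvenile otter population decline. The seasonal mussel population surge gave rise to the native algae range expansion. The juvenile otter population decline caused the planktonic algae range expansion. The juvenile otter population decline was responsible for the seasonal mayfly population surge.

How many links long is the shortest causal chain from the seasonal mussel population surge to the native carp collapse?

4

Shortest chain: the seasonal mussel population surge → the native algae range expansion → the juvenile otter population decline → the seasonal mayfly population surge → the native carp collapse.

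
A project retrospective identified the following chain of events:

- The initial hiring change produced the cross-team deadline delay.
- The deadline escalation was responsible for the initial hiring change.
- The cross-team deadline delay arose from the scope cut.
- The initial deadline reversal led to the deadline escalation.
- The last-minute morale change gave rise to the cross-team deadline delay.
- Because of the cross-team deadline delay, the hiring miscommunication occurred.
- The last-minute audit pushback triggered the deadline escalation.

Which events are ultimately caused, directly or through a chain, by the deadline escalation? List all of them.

Direct effects: the initial hiring change.
2 steps out: the cross-team deadline delay.
3 steps out: the hiring miscommunication.
Not reachable from it: the scope cut, the initial deadline reversal, the last-minute morale change, the last-minute audit pushback.

the cross-team deadline delay, the hiring miscommunication, the initial hiring change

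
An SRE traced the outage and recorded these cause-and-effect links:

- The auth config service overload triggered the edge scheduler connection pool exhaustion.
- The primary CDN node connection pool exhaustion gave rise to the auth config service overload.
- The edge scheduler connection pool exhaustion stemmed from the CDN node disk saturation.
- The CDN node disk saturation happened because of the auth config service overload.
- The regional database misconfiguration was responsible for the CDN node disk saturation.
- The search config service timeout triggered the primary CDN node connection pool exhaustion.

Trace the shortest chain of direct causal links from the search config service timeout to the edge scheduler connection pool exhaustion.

the search config service timeout → the primary CDN node connection pool exhaustion
the primary CDN node connection pool exhaustion → the auth config service overload
the auth config service overload → the edge scheduler connection pool exhaustion
Length: 3 steps.

the search config service timeout → the primary CDN node connection pool exhaustion → the auth config service overload → the edge scheduler connection pool exhaustion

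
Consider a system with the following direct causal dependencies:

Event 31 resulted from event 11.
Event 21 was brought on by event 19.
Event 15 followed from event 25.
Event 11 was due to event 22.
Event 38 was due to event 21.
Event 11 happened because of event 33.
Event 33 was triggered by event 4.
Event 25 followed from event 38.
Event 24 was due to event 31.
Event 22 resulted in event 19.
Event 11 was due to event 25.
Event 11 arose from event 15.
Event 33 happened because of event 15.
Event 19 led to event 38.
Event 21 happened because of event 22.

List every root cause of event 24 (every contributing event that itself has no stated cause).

event 22, event 4

Tracing upstream from event 24: event 24 ← event 31 ← event 11 ← event 22.
A separate upstream branch: event 24 ← event 31 ← event 11 ← event 33 ← event 4.
Each of those chain origins has no stated cause.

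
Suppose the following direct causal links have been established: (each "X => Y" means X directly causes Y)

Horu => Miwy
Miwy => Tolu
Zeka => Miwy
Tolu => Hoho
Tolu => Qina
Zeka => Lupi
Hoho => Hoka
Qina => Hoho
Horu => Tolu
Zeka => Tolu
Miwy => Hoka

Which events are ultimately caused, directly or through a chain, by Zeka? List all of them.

Direct effects: Lupi, Miwy, Tolu.
2 steps out: Qina, Hoho, Hoka.
Not reachable from it: Horu.

Hoho, Hoka, Lupi, Miwy, Qina, Tolu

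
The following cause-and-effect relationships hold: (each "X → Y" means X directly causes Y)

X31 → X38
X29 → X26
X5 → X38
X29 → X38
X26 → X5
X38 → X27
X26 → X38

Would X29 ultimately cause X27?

There is a causal chain: X29 → X38 → X27.

Yes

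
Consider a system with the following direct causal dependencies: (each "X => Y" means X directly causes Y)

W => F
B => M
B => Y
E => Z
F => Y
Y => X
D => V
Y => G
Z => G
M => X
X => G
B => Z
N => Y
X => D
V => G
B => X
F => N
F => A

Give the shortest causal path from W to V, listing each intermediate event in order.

W → F
F → Y
Y → X
X → D
D → V
Length: 5 steps.

W → F → Y → X → D → V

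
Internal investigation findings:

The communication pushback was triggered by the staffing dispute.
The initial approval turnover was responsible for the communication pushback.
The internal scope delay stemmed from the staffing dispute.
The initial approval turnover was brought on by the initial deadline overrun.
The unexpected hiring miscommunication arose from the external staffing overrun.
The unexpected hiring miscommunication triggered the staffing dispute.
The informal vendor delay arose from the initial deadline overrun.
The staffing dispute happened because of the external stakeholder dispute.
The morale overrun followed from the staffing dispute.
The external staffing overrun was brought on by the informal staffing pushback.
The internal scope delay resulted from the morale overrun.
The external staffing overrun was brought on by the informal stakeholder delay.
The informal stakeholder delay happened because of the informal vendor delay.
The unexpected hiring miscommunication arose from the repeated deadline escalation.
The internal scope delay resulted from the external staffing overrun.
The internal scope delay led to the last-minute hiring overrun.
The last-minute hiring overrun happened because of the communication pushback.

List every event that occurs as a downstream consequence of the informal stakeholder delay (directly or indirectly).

Direct effects: the external staffing overrun.
2 steps out: the unexpected hiring miscommunication, the internal scope delay.
3 steps out: the staffing dispute, the last-minute hiring overrun.
4 steps out: the morale overrun, the communication pushback.
Not reachable from it: the external stakeholder dispute, the repeated deadline escalation, the initial deadline overrun, the informal staffing pushback, the informal vendor delay, the initial approval turnover.

the communication pushback, the external staffing overrun, the internal scope delay, the last-minute hiring overrun, the morale overrun, the staffing dispute, the unexpected hiring miscommunication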